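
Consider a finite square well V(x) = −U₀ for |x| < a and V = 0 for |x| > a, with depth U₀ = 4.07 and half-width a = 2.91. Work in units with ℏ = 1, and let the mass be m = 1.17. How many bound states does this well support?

The dimensionless depth is z₀ = a√(2mU₀)/ℏ = 2.91 × √(9.524) = 8.980.
A new bound state (alternating even/odd) appears each time z₀ passes a multiple of π/2, so N = ⌊2z₀/π⌋ + 1 = ⌊5.717⌋ + 1 = 6.

N = 6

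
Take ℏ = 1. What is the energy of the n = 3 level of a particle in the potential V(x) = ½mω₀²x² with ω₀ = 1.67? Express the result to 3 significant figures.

The oscillator eigenvalues are E_n = ℏω₀(n + ½), so E_3 = 1.67 × 3.5 = 5.845.

E = 5.85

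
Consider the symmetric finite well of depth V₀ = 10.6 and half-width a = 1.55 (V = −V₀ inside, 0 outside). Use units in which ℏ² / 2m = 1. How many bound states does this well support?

The dimensionless depth is z₀ = a√(2mV₀)/ℏ = 1.55 × √(10.60) = 5.046.
The even/odd transcendental equations gain one root per π/2 in z₀, giving N = 1 + ⌊2z₀/π⌋ = 1 + ⌊3.213⌋ = 4.

N = 4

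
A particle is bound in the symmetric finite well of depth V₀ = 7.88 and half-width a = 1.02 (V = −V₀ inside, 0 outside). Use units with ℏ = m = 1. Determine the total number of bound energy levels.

N = 3

The dimensionless depth is z₀ = a√(2mV₀)/ℏ = 1.02 × √(15.76) = 4.049.
A new bound state (alternating even/odd) appears each time z₀ passes a multiple of π/2, so N = ⌊2z₀/π⌋ + 1 = ⌊2.578⌋ + 1 = 3.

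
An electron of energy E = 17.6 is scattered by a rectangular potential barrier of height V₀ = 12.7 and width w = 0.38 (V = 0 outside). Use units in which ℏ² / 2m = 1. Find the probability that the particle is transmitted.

Above the barrier the interior wavenumber is k₂ = √(2m(E − V₀))/ℏ = 2.214, giving phase k₂w = 0.8412.
Matching at both interfaces gives T⁻¹ = 1 + V₀² sin²(k₂w) / [4E(E − V₀)] = 1.260, hence T = 0.794.

T = 0.794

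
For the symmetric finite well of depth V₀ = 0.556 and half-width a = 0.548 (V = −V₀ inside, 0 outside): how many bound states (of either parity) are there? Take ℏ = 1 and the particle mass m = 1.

N = 1

Define the well-strength parameter z₀ = (a/ℏ)√(2mV₀) = 0.548 × √(2·1·0.556) = 0.5779.
The even/odd transcendental equations gain one root per π/2 in z₀, giving N = 1 + ⌊2z₀/π⌋ = 1 + ⌊0.3679⌋ = 1.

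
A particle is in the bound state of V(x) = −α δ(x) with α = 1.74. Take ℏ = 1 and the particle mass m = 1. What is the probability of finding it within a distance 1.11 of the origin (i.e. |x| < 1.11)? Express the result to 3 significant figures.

P = 0.979

The normalised bound state is ψ = √κ e^{−κ|x|} with κ = mα/ℏ² = 1.740.
P(|x| < d) = ∫_{−d}^{d} κ e^{−2κ|x|} dx = 1 − e^{−2κd} = 1 − e^{−3.863} = 0.9790.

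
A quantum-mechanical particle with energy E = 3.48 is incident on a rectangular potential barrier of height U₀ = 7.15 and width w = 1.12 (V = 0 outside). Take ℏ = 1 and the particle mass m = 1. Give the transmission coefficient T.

E < U₀: inside the barrier ψ ∝ e^{±κx} with κ = √(2m(U₀ − E))/ℏ = 2.709.
κw = 3.034, sinh(κw) = 10.37.
The exact tunnelling result is T⁻¹ = 1 + U₀² sinh²(κw) / [4E(U₀ − E)] = 108.6, so T = 0.00921.

T = 0.00921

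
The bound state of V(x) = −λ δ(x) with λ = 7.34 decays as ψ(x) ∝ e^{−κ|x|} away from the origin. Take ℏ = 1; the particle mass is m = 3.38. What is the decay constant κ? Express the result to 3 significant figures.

Integrate −(ℏ²/2m)ψ'' − λδ(x)ψ = Eψ from −ε to +ε: the ψ'' term gives ψ'(0⁺) − ψ'(0⁻) and the δ term gives −(2mλ/ℏ²)ψ(0).
With ψ ∝ e^{−κ|x|} this yields −2κ = −2mλ/ℏ², so κ = mλ/ℏ² = 24.81.

κ = 24.8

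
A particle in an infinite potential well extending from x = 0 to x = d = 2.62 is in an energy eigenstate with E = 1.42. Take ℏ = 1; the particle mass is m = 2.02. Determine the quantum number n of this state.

n = 2

From E_n = n²π²ℏ²/(2md²) invert to n = √(2md²E)/(πℏ).
n = (2.62/π) × √(2 × 2.02 × 1.42) = 1.997 → n = 2.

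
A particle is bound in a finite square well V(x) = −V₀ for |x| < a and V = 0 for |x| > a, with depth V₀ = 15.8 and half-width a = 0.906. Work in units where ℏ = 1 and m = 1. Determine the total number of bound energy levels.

N = 4

Define the well-strength parameter z₀ = (a/ℏ)√(2mV₀) = 0.906 × √(2·1·15.8) = 5.093.
A new bound state (alternating even/odd) appears each time z₀ passes a multiple of π/2, so N = ⌊2z₀/π⌋ + 1 = ⌊3.242⌋ + 1 = 4.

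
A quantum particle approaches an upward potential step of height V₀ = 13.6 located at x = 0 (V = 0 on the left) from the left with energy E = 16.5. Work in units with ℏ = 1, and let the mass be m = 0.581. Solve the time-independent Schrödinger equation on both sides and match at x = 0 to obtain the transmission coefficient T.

T = 0.833

On each side the TISE gives plane waves with k = √(2m(E − V))/ℏ: k₁ = √(2·0.581·16.5) = 4.379, k₂ = √(2·0.581·2.9) = 1.836.
Matching ψ and ψ′ at x = 0 gives r = (k₁ − k₂)/(k₁ + k₂), so R = r² = 0.1675 and T = 1 − R = 0.8325.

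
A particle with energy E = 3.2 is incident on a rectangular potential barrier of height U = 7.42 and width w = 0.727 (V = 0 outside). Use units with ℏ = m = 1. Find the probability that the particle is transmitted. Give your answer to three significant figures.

T = 0.0559

Since E < U the interior solution is evanescent with decay constant κ = √(2m(U − E))/ℏ = 2.905.
κw = 2.112, sinh(κw) = 4.072.
The exact tunnelling result is T⁻¹ = 1 + U² sinh²(κw) / [4E(U − E)] = 17.90, so T = 0.0559.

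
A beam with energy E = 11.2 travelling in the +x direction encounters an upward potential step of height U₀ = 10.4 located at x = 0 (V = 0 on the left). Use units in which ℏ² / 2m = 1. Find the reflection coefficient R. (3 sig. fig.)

R = 0.334

On each side the TISE gives plane waves with k = √(2m(E − V))/ℏ: k₁ = √(2·½·11.2) = 3.347, k₂ = √(2·½·0.8) = 0.8944.
Continuity of ψ and ψ′ at the step yields the reflection amplitude r = (k₁ − k₂)/(k₁ + k₂) = 0.5782; thus R = |r|² = 0.3343, T = 0.6657.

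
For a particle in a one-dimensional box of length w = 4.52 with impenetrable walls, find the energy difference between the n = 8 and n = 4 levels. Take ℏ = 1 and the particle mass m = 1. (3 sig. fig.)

ΔE = 11.6

E_n = n²π²ℏ²/(2mw²), so ΔE = (8² − 4²) π²ℏ²/(2mw²).
ΔE = 48 × π² / (2 × 1 × 4.52²) = 11.59.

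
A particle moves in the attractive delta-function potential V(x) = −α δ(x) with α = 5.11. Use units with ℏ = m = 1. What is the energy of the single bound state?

E = -13.1

The bound state is ψ(x) = √κ e^{−κ|x|}. The derivative jump ψ'(0⁺) − ψ'(0⁻) = −(2mα/ℏ²)ψ(0) fixes κ = mα/ℏ² = 5.110.
Then E = −ℏ²κ²/(2m) = −mα²/(2ℏ²) = -13.06.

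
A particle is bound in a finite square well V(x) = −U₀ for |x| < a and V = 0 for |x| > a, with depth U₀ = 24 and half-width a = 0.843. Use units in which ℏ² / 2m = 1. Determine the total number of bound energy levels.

The dimensionless depth is z₀ = a√(2mU₀)/ℏ = 0.843 × √(24.00) = 4.130.
A new bound state (alternating even/odd) appears each time z₀ passes a multiple of π/2, so N = ⌊2z₀/π⌋ + 1 = ⌊2.629⌋ + 1 = 3.

N = 3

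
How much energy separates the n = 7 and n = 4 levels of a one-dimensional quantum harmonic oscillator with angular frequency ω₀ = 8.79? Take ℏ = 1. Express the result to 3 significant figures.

ΔE = 26.4

E_n = ℏω₀(n + ½), so ΔE = (7 − 4) ℏω₀ = 3 × 8.79 = 26.37.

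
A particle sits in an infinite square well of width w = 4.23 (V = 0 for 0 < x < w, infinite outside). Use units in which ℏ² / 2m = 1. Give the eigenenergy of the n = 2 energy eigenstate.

Requiring ψ(0) = ψ(w) = 0 quantises k = nπ/w, hence E_n = ℏ²k²/2m = n²π²ℏ²/(2mw²).
E_2 = 2² × π² / (2 × 0.5 × 4.23²) = 2.206.

E = 2.21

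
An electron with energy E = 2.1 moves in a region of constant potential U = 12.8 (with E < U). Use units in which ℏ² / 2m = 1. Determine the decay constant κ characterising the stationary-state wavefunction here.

Since E < U the TISE in this region is ψ'' = κ²ψ with κ = √(2m(U − E))/ℏ.
κ = √(2 × 0.5 × 10.7) = 3.271.

κ = 3.27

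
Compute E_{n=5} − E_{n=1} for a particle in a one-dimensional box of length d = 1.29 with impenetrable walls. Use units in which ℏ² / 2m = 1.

E_n = n²π²ℏ²/(2md²), so ΔE = (5² − 1²) π²ℏ²/(2md²).
ΔE = 24 × π² / (2 × 0.5 × 1.29²) = 142.3.

ΔE = 142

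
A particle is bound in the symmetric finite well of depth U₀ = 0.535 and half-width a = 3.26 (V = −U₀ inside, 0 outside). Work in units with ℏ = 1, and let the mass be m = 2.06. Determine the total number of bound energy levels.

Define the well-strength parameter z₀ = (a/ℏ)√(2mU₀) = 3.26 × √(2·2.06·0.535) = 4.840.
The even/odd transcendental equations gain one root per π/2 in z₀, giving N = 1 + ⌊2z₀/π⌋ = 1 + ⌊3.081⌋ = 4.

N = 4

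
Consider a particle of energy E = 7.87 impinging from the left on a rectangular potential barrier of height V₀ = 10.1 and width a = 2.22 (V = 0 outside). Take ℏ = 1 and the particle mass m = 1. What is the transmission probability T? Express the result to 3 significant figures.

E < V₀: inside the barrier ψ ∝ e^{±κx} with κ = √(2m(V₀ − E))/ℏ = 2.112.
κa = 4.688, sinh(κa) = 54.33.
Matching ψ, ψ′ at both faces gives T = [1 + V₀² sinh²(κa) / (4E(V₀ − E))]⁻¹ = 1/4291 = 0.000233.

T = 0.000233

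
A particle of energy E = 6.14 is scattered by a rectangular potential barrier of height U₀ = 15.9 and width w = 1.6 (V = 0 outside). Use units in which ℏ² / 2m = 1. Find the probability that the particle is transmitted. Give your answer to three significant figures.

T = 0.000173

E < U₀: inside the barrier ψ ∝ e^{±κx} with κ = √(2m(U₀ − E))/ℏ = 3.124.
κw = 4.999, sinh(κw) = 74.10.
The exact tunnelling result is T⁻¹ = 1 + U₀² sinh²(κw) / [4E(U₀ − E)] = 5791, so T = 0.000173.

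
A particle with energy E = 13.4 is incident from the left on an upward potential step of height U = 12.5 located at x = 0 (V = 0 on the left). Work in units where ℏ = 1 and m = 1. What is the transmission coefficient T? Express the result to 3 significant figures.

On each side the TISE gives plane waves with k = √(2m(E − V))/ℏ: k₁ = √(2·1·13.4) = 5.177, k₂ = √(2·1·0.9) = 1.342.
Continuity of ψ and ψ′ at the step yields the reflection amplitude r = (k₁ − k₂)/(k₁ + k₂) = 0.5884; thus R = |r|² = 0.3462, T = 0.6538.

T = 0.654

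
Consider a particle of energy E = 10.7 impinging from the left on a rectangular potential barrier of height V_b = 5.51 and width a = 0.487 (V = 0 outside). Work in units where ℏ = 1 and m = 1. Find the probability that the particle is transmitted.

Above the barrier the interior wavenumber is k₂ = √(2m(E − V_b))/ℏ = 3.222, giving phase k₂a = 1.569.
Matching at both interfaces gives T⁻¹ = 1 + V_b² sin²(k₂a) / [4E(E − V_b)] = 1.137, hence T = 0.880.

T = 0.880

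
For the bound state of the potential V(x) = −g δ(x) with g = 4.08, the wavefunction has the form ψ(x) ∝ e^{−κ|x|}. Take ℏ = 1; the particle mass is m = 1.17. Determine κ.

Integrating the TISE across x = 0 gives the cusp condition ψ'(0⁺) − ψ'(0⁻) = −(2mg/ℏ²)ψ(0).
With ψ ∝ e^{−κ|x|} this yields −2κ = −2mg/ℏ², so κ = mg/ℏ² = 4.774.

κ = 4.77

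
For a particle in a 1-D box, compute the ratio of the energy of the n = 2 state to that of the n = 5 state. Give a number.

Since E_n ∝ n², the ratio is (2/5)² = 0.16.

0.16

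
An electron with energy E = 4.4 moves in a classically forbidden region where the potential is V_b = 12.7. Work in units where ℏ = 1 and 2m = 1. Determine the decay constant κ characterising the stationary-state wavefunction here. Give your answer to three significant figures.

Since E < V_b the TISE in this region is ψ'' = κ²ψ with κ = √(2m(V_b − E))/ℏ.
κ = √(2 × 0.5 × 8.3) = 2.881.

κ = 2.88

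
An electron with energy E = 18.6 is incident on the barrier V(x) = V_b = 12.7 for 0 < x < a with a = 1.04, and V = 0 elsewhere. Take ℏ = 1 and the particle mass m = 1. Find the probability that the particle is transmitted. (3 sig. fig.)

T = 0.940

E > V_b: inside the barrier k₂ = √(2m(E − V_b))/ℏ = 3.435, k₂a = 3.573.
Matching at both interfaces gives T⁻¹ = 1 + V_b² sin²(k₂a) / [4E(E − V_b)] = 1.064, hence T = 0.940.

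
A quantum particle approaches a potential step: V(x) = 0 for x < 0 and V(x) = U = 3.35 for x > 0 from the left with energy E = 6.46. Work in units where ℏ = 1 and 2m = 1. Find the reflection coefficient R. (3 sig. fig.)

R = 0.0327

The wavenumbers are k₁ = √(2mE)/ℏ = 2.542 on the left and k₂ = √(2m(E − U))/ℏ = 1.764 on the right.
Continuity of ψ and ψ′ at the step yields the reflection amplitude r = (k₁ − k₂)/(k₁ + k₂) = 0.1807; thus R = |r|² = 0.03267, T = 0.9673.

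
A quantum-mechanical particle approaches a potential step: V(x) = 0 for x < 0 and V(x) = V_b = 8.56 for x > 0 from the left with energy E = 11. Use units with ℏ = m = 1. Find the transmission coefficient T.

On each side the TISE gives plane waves with k = √(2m(E − V))/ℏ: k₁ = √(2·1·11) = 4.690, k₂ = √(2·1·2.44) = 2.209.
Continuity of ψ and ψ′ at the step yields the reflection amplitude r = (k₁ − k₂)/(k₁ + k₂) = 0.3596; thus R = |r|² = 0.1293, T = 0.8707.

T = 0.871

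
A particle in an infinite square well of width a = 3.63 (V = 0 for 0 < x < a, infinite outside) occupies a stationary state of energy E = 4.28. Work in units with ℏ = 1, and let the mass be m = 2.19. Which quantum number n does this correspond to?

From E_n = n²π²ℏ²/(2ma²) invert to n = √(2ma²E)/(πℏ).
n = (3.63/π) × √(2 × 2.19 × 4.28) = 5.003 → n = 5.

n = 5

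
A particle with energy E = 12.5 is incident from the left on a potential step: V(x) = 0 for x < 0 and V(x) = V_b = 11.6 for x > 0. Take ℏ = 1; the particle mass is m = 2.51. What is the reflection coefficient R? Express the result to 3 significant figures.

R = 0.333

On each side the TISE gives plane waves with k = √(2m(E − V))/ℏ: k₁ = √(2·2.51·12.5) = 7.921, k₂ = √(2·2.51·0.9) = 2.126.
Continuity of ψ and ψ′ at the step yields the reflection amplitude r = (k₁ − k₂)/(k₁ + k₂) = 0.5769; thus R = |r|² = 0.3328, T = 0.6672.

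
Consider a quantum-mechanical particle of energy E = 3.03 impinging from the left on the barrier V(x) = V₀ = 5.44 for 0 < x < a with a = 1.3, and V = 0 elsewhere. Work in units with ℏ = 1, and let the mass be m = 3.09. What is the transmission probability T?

T = 0.000173

E < V₀: inside the barrier ψ ∝ e^{±κx} with κ = √(2m(V₀ − E))/ℏ = 3.859.
κa = 5.017, sinh(κa) = 75.48.
The exact tunnelling result is T⁻¹ = 1 + V₀² sinh²(κa) / [4E(V₀ − E)] = 5773, so T = 0.000173.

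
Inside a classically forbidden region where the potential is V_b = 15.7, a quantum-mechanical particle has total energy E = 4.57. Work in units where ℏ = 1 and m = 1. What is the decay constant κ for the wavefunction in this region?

κ = 4.72

Since E < V_b the TISE in this region is ψ'' = κ²ψ with κ = √(2m(V_b − E))/ℏ.
κ = √(2 × 1 × 11.13) = 4.718.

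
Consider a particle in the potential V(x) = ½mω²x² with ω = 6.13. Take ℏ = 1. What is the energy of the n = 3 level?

E = 21.5

The oscillator eigenvalues are E_n = ℏω(n + ½), so E_3 = 6.13 × 3.5 = 21.46.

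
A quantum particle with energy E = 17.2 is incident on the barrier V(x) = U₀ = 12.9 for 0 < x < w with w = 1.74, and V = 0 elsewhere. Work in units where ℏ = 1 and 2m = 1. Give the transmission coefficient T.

E > U₀: inside the barrier k₂ = √(2m(E − U₀))/ℏ = 2.074, k₂w = 3.608.
T = [1 + U₀² sin²(k₂w) / (4E(E − U₀))]⁻¹ = 1/1.114 = 0.898.

T = 0.898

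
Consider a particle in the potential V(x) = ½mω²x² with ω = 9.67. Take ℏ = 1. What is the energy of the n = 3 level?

The oscillator eigenvalues are E_n = ℏω(n + ½), so E_3 = 9.67 × 3.5 = 33.85.

E = 33.8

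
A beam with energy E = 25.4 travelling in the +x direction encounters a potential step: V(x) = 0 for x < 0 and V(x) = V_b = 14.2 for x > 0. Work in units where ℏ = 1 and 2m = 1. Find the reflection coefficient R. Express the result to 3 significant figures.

The wavenumbers are k₁ = √(2mE)/ℏ = 5.040 on the left and k₂ = √(2m(E − V_b))/ℏ = 3.347 on the right.
Matching ψ and ψ′ at x = 0 gives r = (k₁ − k₂)/(k₁ + k₂), so R = r² = 0.04076 and T = 1 − R = 0.9592.

R = 0.0408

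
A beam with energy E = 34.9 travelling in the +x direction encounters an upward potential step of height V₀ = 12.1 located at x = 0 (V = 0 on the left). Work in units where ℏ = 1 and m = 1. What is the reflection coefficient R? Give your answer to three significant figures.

R = 0.0112

The wavenumbers are k₁ = √(2mE)/ℏ = 8.355 on the left and k₂ = √(2m(E − V₀))/ℏ = 6.753 on the right.
Continuity of ψ and ψ′ at the step yields the reflection amplitude r = (k₁ − k₂)/(k₁ + k₂) = 0.1060; thus R = |r|² = 0.01124, T = 0.9888.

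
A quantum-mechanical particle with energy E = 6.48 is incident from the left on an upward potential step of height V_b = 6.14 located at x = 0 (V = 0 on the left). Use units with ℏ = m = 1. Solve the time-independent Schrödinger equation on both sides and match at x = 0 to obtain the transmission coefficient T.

T = 0.607

On each side the TISE gives plane waves with k = √(2m(E − V))/ℏ: k₁ = √(2·1·6.48) = 3.600, k₂ = √(2·1·0.34) = 0.8246.
Continuity of ψ and ψ′ at the step yields the reflection amplitude r = (k₁ − k₂)/(k₁ + k₂) = 0.6273; thus R = |r|² = 0.3935, T = 0.6065.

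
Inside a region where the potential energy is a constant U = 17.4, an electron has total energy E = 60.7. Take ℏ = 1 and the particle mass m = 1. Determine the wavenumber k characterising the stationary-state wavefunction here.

k = 9.31

With E > U the solution is oscillatory, ψ ∝ e^{±ikx} with k = √(2m(E − U))/ℏ.
k = √(2 × 1 × 43.3) = 9.306.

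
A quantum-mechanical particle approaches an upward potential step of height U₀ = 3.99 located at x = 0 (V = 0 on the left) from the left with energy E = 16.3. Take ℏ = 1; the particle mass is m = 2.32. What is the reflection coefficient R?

The wavenumbers are k₁ = √(2mE)/ℏ = 8.697 on the left and k₂ = √(2m(E − U₀))/ℏ = 7.558 on the right.
Continuity of ψ and ψ′ at the step yields the reflection amplitude r = (k₁ − k₂)/(k₁ + k₂) = 0.07007; thus R = |r|² = 0.004910, T = 0.9951.

R = 0.00491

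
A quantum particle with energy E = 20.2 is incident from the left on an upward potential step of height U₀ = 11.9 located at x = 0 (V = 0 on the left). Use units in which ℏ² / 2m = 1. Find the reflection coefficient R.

The wavenumbers are k₁ = √(2mE)/ℏ = 4.494 on the left and k₂ = √(2m(E − U₀))/ℏ = 2.881 on the right.
Matching ψ and ψ′ at x = 0 gives r = (k₁ − k₂)/(k₁ + k₂), so R = r² = 0.04786 and T = 1 − R = 0.9521.

R = 0.0479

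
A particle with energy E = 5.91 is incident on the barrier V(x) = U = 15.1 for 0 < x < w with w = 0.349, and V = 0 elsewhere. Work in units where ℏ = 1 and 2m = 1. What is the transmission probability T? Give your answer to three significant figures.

T = 0.373

E < U: inside the barrier ψ ∝ e^{±κx} with κ = √(2m(U − E))/ℏ = 3.032.
κw = 1.058, sinh(κw) = 1.267.
The exact tunnelling result is T⁻¹ = 1 + U² sinh²(κw) / [4E(U − E)] = 2.684, so T = 0.373.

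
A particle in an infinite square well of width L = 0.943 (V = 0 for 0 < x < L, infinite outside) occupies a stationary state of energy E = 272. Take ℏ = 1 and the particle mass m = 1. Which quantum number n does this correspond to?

n = 7

For an infinite well E_n = n²π²ℏ²/(2mL²), so n = (L/πℏ)√(2mE).
n = (0.943/π) × √(2 × 1 × 272) = 7.001 → n = 7.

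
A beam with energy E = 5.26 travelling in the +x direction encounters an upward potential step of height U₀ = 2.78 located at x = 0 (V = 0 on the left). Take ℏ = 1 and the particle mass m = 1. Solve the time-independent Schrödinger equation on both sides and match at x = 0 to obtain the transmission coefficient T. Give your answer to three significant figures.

T = 0.965

On each side the TISE gives plane waves with k = √(2m(E − V))/ℏ: k₁ = √(2·1·5.26) = 3.243, k₂ = √(2·1·2.48) = 2.227.
Matching ψ and ψ′ at x = 0 gives r = (k₁ − k₂)/(k₁ + k₂), so R = r² = 0.03452 and T = 1 − R = 0.9655.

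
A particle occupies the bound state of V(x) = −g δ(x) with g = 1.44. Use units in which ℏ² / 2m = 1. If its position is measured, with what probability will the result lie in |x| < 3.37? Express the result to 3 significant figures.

P = 0.992

The normalised bound state is ψ = √κ e^{−κ|x|} with κ = mg/ℏ² = 0.7200.
P(|x| < d) = ∫_{−d}^{d} κ e^{−2κ|x|} dx = 1 − e^{−2κd} = 1 − e^{−4.853} = 0.9922.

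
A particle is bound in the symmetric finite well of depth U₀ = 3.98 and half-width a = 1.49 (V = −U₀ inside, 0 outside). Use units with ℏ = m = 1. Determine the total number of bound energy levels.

N = 3

The dimensionless depth is z₀ = a√(2mU₀)/ℏ = 1.49 × √(7.960) = 4.204.
The even/odd transcendental equations gain one root per π/2 in z₀, giving N = 1 + ⌊2z₀/π⌋ = 1 + ⌊2.676⌋ = 3.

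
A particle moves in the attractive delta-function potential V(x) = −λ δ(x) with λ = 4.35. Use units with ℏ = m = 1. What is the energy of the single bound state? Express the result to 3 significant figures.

The bound state is ψ(x) = √κ e^{−κ|x|}. The derivative jump ψ'(0⁺) − ψ'(0⁻) = −(2mλ/ℏ²)ψ(0) fixes κ = mλ/ℏ² = 4.350.
Then E = −ℏ²κ²/(2m) = −mλ²/(2ℏ²) = -9.461.

E = -9.46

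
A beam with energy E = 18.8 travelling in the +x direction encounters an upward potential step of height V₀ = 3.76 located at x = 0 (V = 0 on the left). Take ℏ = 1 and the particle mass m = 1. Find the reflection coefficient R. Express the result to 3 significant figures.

On each side the TISE gives plane waves with k = √(2m(E − V))/ℏ: k₁ = √(2·1·18.8) = 6.132, k₂ = √(2·1·15.04) = 5.485.
Continuity of ψ and ψ′ at the step yields the reflection amplitude r = (k₁ − k₂)/(k₁ + k₂) = 0.05573; thus R = |r|² = 0.003106, T = 0.9969.

R = 0.00311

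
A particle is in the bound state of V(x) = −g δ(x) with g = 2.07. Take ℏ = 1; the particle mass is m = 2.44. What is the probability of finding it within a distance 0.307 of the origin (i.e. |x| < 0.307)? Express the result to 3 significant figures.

P = 0.955

The normalised bound state is ψ = √κ e^{−κ|x|} with κ = mg/ℏ² = 5.051.
P(|x| < d) = ∫_{−d}^{d} κ e^{−2κ|x|} dx = 1 − e^{−2κd} = 1 − e^{−3.101} = 0.9550.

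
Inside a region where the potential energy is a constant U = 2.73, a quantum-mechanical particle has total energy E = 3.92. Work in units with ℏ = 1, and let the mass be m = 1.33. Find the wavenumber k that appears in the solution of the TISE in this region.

k = 1.78

With E > U the solution is oscillatory, ψ ∝ e^{±ikx} with k = √(2m(E − U))/ℏ.
k = √(2 × 1.33 × 1.19) = 1.779.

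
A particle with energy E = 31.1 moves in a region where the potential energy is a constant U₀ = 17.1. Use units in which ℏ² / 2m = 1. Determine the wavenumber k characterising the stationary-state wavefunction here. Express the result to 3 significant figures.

With E > U₀ the solution is oscillatory, ψ ∝ e^{±ikx} with k = √(2m(E − U₀))/ℏ.
k = √(2 × 0.5 × 14) = 3.742.

k = 3.74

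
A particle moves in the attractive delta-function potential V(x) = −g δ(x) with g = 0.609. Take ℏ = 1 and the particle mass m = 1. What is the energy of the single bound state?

The bound state is ψ(x) = √κ e^{−κ|x|}. The derivative jump ψ'(0⁺) − ψ'(0⁻) = −(2mg/ℏ²)ψ(0) fixes κ = mg/ℏ² = 0.6090.
Then E = −ℏ²κ²/(2m) = −mg²/(2ℏ²) = -0.1854.

E = -0.185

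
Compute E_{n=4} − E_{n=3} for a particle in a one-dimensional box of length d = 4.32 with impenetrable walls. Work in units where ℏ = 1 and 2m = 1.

ΔE = 3.70

E_n = n²π²ℏ²/(2md²), so ΔE = (4² − 3²) π²ℏ²/(2md²).
ΔE = 7 × π² / (2 × 0.5 × 4.32²) = 3.702.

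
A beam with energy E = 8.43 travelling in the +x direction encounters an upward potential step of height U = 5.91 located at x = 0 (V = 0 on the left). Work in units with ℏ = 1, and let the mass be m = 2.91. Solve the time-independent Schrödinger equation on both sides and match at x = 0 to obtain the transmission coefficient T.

T = 0.914

The wavenumbers are k₁ = √(2mE)/ℏ = 7.004 on the left and k₂ = √(2m(E − U))/ℏ = 3.830 on the right.
Matching ψ and ψ′ at x = 0 gives r = (k₁ − k₂)/(k₁ + k₂), so R = r² = 0.08587 and T = 1 − R = 0.9141.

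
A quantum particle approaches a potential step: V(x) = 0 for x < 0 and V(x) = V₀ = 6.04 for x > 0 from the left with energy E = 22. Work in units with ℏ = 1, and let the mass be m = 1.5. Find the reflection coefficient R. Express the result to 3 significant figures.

The wavenumbers are k₁ = √(2mE)/ℏ = 8.124 on the left and k₂ = √(2m(E − V₀))/ℏ = 6.920 on the right.
Matching ψ and ψ′ at x = 0 gives r = (k₁ − k₂)/(k₁ + k₂), so R = r² = 0.006411 and T = 1 − R = 0.9936.

R = 0.00641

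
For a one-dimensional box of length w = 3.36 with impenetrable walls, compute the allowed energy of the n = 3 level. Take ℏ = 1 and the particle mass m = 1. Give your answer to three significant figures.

Requiring ψ(0) = ψ(w) = 0 quantises k = nπ/w, hence E_n = ℏ²k²/2m = n²π²ℏ²/(2mw²).
E_3 = 3² × π² / (2 × 1 × 3.36²) = 3.934.

E = 3.93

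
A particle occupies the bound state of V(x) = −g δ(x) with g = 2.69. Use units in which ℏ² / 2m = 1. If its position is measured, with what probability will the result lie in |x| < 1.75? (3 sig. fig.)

The normalised bound state is ψ = √κ e^{−κ|x|} with κ = mg/ℏ² = 1.345.
P(|x| < d) = ∫_{−d}^{d} κ e^{−2κ|x|} dx = 1 − e^{−2κd} = 1 − e^{−4.708} = 0.9910.

P = 0.991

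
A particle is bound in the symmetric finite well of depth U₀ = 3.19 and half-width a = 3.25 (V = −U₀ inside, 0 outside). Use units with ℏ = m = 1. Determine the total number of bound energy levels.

N = 6

Define the well-strength parameter z₀ = (a/ℏ)√(2mU₀) = 3.25 × √(2·1·3.19) = 8.209.
A new bound state (alternating even/odd) appears each time z₀ passes a multiple of π/2, so N = ⌊2z₀/π⌋ + 1 = ⌊5.226⌋ + 1 = 6.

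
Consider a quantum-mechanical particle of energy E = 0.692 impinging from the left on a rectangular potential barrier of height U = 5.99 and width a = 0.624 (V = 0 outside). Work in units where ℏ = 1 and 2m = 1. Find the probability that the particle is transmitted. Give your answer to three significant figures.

T = 0.0941

Since E < U the interior solution is evanescent with decay constant κ = √(2m(U − E))/ℏ = 2.302.
κa = 1.436, sinh(κa) = 1.984.
Matching ψ, ψ′ at both faces gives T = [1 + U² sinh²(κa) / (4E(U − E))]⁻¹ = 1/10.63 = 0.0941.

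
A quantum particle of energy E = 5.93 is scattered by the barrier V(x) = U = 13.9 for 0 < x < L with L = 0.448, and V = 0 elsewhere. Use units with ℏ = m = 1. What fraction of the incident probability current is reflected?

R = 0.896

Since E < U the interior solution is evanescent with decay constant κ = √(2m(U − E))/ℏ = 3.992.
κL = 1.789, sinh(κL) = 2.907.
The exact tunnelling result is T⁻¹ = 1 + U² sinh²(κL) / [4E(U − E)] = 9.637, so T = 0.104.
R = 1 − T = 0.896.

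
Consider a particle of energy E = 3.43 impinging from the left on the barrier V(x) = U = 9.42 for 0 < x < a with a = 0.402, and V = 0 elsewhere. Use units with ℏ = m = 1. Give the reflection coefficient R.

R = 0.793

Since E < U the interior solution is evanescent with decay constant κ = √(2m(U − E))/ℏ = 3.461.
κa = 1.391, sinh(κa) = 1.886.
Matching ψ, ψ′ at both faces gives T = [1 + U² sinh²(κa) / (4E(U − E))]⁻¹ = 1/4.840 = 0.207.
R = 1 − T = 0.793.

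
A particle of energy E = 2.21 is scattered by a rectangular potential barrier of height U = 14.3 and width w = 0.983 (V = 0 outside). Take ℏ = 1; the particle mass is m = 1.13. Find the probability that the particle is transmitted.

Since E < U the interior solution is evanescent with decay constant κ = √(2m(U − E))/ℏ = 5.227.
κw = 5.138, sinh(κw) = 85.21.
Matching ψ, ψ′ at both faces gives T = [1 + U² sinh²(κw) / (4E(U − E))]⁻¹ = 1/13890 = 0.0000720.

T = 0.0000720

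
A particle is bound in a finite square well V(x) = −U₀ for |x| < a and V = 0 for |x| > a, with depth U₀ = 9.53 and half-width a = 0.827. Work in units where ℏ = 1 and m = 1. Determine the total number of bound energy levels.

Define the well-strength parameter z₀ = (a/ℏ)√(2mU₀) = 0.827 × √(2·1·9.53) = 3.610.
The even/odd transcendental equations gain one root per π/2 in z₀, giving N = 1 + ⌊2z₀/π⌋ = 1 + ⌊2.299⌋ = 3.

N = 3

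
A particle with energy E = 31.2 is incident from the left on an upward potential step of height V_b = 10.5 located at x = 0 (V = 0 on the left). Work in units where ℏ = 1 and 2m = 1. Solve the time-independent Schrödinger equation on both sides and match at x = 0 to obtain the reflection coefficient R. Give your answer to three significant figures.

On each side the TISE gives plane waves with k = √(2m(E − V))/ℏ: k₁ = √(2·½·31.2) = 5.586, k₂ = √(2·½·20.7) = 4.550.
Continuity of ψ and ψ′ at the step yields the reflection amplitude r = (k₁ − k₂)/(k₁ + k₂) = 0.1022; thus R = |r|² = 0.01045, T = 0.9896.

R = 0.0104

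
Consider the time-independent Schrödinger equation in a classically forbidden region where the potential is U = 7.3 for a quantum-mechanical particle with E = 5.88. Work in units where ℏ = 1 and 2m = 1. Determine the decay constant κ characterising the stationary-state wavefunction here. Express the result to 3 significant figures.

Since E < U the TISE in this region is ψ'' = κ²ψ with κ = √(2m(U − E))/ℏ.
κ = √(2 × 0.5 × 1.42) = 1.192.

κ = 1.19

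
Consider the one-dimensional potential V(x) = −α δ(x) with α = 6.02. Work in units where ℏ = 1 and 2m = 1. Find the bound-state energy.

For x ≠ 0 the bound state is ψ ∝ e^{−κ|x|}; integrating the TISE across the delta gives the cusp condition 2κ = 2mα/ℏ², so κ = 3.010.
Then E = −ℏ²κ²/(2m) = −mα²/(2ℏ²) = -9.060.

E = -9.06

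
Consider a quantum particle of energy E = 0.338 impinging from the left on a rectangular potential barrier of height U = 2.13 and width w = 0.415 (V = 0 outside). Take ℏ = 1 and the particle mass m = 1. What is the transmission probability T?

T = 0.414

E < U: inside the barrier ψ ∝ e^{±κx} with κ = √(2m(U − E))/ℏ = 1.893.
κw = 0.7857, sinh(κw) = 0.8690.
The exact tunnelling result is T⁻¹ = 1 + U² sinh²(κw) / [4E(U − E)] = 2.414, so T = 0.414.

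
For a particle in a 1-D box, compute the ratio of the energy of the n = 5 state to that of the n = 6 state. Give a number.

E_n = n²π²ℏ²/(2mL²) so the ratio is n₂²/n₁² = 25/36 = 0.694444.

0.694444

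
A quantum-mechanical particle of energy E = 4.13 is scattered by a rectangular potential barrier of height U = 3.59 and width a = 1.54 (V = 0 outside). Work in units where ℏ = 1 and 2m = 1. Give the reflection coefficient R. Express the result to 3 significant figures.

R = 0.542

Above the barrier the interior wavenumber is k₂ = √(2m(E − U))/ℏ = 0.7348, giving phase k₂a = 1.132.
Matching at both interfaces gives T⁻¹ = 1 + U² sin²(k₂a) / [4E(E − U)] = 2.184, hence T = 0.458.
R = 1 − T = 0.542.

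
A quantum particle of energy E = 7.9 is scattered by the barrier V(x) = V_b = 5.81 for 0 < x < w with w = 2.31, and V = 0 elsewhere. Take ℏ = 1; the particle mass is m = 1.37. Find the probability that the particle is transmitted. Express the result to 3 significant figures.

T = 0.806

Above the barrier the interior wavenumber is k₂ = √(2m(E − V_b))/ℏ = 2.393, giving phase k₂w = 5.528.
Matching at both interfaces gives T⁻¹ = 1 + V_b² sin²(k₂w) / [4E(E − V_b)] = 1.240, hence T = 0.806.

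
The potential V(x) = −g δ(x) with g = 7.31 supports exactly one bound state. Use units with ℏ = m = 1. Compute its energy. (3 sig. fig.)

The bound state is ψ(x) = √κ e^{−κ|x|}. The derivative jump ψ'(0⁺) − ψ'(0⁻) = −(2mg/ℏ²)ψ(0) fixes κ = mg/ℏ² = 7.310.
Then E = −ℏ²κ²/(2m) = −mg²/(2ℏ²) = -26.72.

E = -26.7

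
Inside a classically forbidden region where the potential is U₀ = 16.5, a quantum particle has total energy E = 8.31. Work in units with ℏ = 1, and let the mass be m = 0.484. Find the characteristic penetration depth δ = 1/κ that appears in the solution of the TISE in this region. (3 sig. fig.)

Since E < U₀ the TISE in this region is ψ'' = κ²ψ with κ = √(2m(U₀ − E))/ℏ.
κ = √(2 × 0.484 × 8.19) = 2.816. The penetration depth is δ = 1/κ = 0.355.

δ = 0.355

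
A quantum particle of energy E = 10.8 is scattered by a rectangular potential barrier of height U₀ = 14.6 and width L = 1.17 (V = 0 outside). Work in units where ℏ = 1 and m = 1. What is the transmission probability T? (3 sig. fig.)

T = 0.00486

Since E < U₀ the interior solution is evanescent with decay constant κ = √(2m(U₀ − E))/ℏ = 2.757.
κL = 3.225, sinh(κL) = 12.56.
Matching ψ, ψ′ at both faces gives T = [1 + U₀² sinh²(κL) / (4E(U₀ − E))]⁻¹ = 1/205.9 = 0.00486.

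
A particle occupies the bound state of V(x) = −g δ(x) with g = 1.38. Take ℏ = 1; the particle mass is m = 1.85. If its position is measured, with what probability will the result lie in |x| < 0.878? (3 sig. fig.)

The normalised bound state is ψ = √κ e^{−κ|x|} with κ = mg/ℏ² = 2.553.
P(|x| < d) = ∫_{−d}^{d} κ e^{−2κ|x|} dx = 1 − e^{−2κd} = 1 − e^{−4.483} = 0.9887.

P = 0.989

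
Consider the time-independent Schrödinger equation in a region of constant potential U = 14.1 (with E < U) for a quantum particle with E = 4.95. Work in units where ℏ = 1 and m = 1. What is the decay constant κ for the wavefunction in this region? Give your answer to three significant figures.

Since E < U the TISE in this region is ψ'' = κ²ψ with κ = √(2m(U − E))/ℏ.
κ = √(2 × 1 × 9.15) = 4.278.

κ = 4.28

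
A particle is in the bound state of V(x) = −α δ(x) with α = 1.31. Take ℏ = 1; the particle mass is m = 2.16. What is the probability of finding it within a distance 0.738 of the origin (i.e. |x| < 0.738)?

P = 0.985

The normalised bound state is ψ = √κ e^{−κ|x|} with κ = mα/ℏ² = 2.830.
P(|x| < d) = ∫_{−d}^{d} κ e^{−2κ|x|} dx = 1 − e^{−2κd} = 1 − e^{−4.176} = 0.9846.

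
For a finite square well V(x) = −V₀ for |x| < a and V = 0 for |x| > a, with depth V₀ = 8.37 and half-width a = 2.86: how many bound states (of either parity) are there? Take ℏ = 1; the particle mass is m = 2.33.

Define the well-strength parameter z₀ = (a/ℏ)√(2mV₀) = 2.86 × √(2·2.33·8.37) = 17.86.
The even/odd transcendental equations gain one root per π/2 in z₀, giving N = 1 + ⌊2z₀/π⌋ = 1 + ⌊11.37⌋ = 12.

N = 12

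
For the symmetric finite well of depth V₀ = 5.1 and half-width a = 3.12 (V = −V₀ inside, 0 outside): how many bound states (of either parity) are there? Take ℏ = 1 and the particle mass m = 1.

The dimensionless depth is z₀ = a√(2mV₀)/ℏ = 3.12 × √(10.20) = 9.964.
The even/odd transcendental equations gain one root per π/2 in z₀, giving N = 1 + ⌊2z₀/π⌋ = 1 + ⌊6.344⌋ = 7.

N = 7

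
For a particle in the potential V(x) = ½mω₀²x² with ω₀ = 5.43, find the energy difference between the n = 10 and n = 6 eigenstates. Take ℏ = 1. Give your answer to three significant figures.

ΔE = 21.7

E_n = ℏω₀(n + ½), so ΔE = (10 − 6) ℏω₀ = 4 × 5.43 = 21.72.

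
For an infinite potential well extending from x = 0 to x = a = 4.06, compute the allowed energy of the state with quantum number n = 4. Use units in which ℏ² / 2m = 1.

Requiring ψ(0) = ψ(a) = 0 quantises k = nπ/a, hence E_n = ℏ²k²/2m = n²π²ℏ²/(2ma²).
E_4 = 4² × π² / (2 × 0.5 × 4.06²) = 9.580.

E = 9.58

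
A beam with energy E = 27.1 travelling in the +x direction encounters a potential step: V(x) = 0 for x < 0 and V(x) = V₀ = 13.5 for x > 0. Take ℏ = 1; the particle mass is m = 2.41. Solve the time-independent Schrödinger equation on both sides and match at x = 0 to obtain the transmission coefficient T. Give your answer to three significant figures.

On each side the TISE gives plane waves with k = √(2m(E − V))/ℏ: k₁ = √(2·2.41·27.1) = 11.43, k₂ = √(2·2.41·13.6) = 8.096.
Matching ψ and ψ′ at x = 0 gives r = (k₁ − k₂)/(k₁ + k₂), so R = r² = 0.02913 and T = 1 − R = 0.9709.

T = 0.971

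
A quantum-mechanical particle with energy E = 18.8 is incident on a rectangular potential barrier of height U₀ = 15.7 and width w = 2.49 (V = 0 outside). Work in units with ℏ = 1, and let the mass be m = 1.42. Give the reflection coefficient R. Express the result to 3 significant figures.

E > U₀: inside the barrier k₂ = √(2m(E − U₀))/ℏ = 2.967, k₂w = 7.388.
T = [1 + U₀² sin²(k₂w) / (4E(E − U₀))]⁻¹ = 1/1.844 = 0.542.
R = 1 − T = 0.458.

R = 0.458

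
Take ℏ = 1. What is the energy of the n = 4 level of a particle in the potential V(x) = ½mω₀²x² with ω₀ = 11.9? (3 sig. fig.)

The oscillator eigenvalues are E_n = ℏω₀(n + ½), so E_4 = 11.9 × 4.5 = 53.55.

E = 53.6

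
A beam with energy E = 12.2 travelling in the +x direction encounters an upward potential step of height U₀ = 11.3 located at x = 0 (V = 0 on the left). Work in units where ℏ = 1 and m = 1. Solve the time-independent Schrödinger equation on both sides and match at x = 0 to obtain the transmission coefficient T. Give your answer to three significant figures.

T = 0.672

The wavenumbers are k₁ = √(2mE)/ℏ = 4.940 on the left and k₂ = √(2m(E − U₀))/ℏ = 1.342 on the right.
Matching ψ and ψ′ at x = 0 gives r = (k₁ − k₂)/(k₁ + k₂), so R = r² = 0.3281 and T = 1 − R = 0.6719.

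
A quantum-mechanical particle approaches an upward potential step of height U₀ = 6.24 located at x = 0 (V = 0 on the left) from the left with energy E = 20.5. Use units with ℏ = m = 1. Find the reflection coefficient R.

R = 0.00819

The wavenumbers are k₁ = √(2mE)/ℏ = 6.403 on the left and k₂ = √(2m(E − U₀))/ℏ = 5.340 on the right.
Matching ψ and ψ′ at x = 0 gives r = (k₁ − k₂)/(k₁ + k₂), so R = r² = 0.008189 and T = 1 − R = 0.9918.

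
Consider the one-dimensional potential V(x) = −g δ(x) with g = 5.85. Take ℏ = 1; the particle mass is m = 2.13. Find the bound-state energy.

E = -36.4

The bound state is ψ(x) = √κ e^{−κ|x|}. The derivative jump ψ'(0⁺) − ψ'(0⁻) = −(2mg/ℏ²)ψ(0) fixes κ = mg/ℏ² = 12.46.
Then E = −ℏ²κ²/(2m) = −mg²/(2ℏ²) = -36.45.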